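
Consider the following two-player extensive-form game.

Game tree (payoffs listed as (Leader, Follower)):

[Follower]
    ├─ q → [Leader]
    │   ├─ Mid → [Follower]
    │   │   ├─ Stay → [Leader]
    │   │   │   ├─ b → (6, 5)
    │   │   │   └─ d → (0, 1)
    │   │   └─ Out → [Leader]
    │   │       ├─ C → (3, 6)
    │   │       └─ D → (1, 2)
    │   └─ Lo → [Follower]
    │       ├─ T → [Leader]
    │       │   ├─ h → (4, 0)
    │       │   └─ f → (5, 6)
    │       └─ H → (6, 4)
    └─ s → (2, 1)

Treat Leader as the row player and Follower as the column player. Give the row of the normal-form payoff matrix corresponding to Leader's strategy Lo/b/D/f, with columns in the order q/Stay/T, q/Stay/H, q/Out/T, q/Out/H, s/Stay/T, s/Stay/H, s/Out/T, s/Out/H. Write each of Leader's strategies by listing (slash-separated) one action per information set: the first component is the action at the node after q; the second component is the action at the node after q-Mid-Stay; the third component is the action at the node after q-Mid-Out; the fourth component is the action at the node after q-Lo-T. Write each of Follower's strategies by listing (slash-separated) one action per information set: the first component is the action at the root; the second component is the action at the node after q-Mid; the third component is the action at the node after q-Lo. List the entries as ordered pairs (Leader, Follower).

(5,6) (6,4) (5,6) (6,4) (2,1) (2,1) (2,1) (2,1)

vs q/Stay/T: Follower plays q → Leader plays Lo at [q] → Follower plays T at [q-Lo] → Leader plays f at [q-Lo-T] → (5, 6)
vs q/Stay/H: Follower plays q → Leader plays Lo at [q] → Follower plays H at [q-Lo] → (6, 4)
vs q/Out/T: Follower plays q → Leader plays Lo at [q] → Follower plays T at [q-Lo] → Leader plays f at [q-Lo-T] → (5, 6)
vs q/Out/H: Follower plays q → Leader plays Lo at [q] → Follower plays H at [q-Lo] → (6, 4)
vs s/Stay/T: Follower plays s → (2, 1)
vs s/Stay/H: Follower plays s → (2, 1)
vs s/Out/T: Follower plays s → (2, 1)
vs s/Out/H: Follower plays s → (2, 1)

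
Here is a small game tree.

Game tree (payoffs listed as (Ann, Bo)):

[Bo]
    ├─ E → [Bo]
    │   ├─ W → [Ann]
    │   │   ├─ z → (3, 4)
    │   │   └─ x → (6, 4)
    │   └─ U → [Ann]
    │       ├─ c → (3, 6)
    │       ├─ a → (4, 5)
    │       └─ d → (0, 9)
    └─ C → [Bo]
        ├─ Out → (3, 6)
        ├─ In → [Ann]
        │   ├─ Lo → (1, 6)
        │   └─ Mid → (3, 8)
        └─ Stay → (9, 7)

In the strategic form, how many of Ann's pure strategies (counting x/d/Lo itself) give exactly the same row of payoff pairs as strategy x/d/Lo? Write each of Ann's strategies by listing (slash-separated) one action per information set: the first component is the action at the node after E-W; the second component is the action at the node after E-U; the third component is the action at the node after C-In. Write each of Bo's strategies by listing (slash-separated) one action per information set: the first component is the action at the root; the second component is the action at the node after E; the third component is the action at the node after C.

Row for x/d/Lo (columns E/W/Out, E/W/In, E/W/Stay, E/U/Out, E/U/In, E/U/Stay, C/W/Out, C/W/In, C/W/Stay, C/U/Out, C/U/In, C/U/Stay): (6,4) (6,4) (6,4) (0,9) (0,9) (0,9) (3,6) (1,6) (9,7) (3,6) (1,6) (9,7).
Every one of Ann's information sets is on the play path for some reply by Bo when Ann follows x/d/Lo.
Changing the action at any of them therefore changes at least one column, so only x/d/Lo itself gives this row.

1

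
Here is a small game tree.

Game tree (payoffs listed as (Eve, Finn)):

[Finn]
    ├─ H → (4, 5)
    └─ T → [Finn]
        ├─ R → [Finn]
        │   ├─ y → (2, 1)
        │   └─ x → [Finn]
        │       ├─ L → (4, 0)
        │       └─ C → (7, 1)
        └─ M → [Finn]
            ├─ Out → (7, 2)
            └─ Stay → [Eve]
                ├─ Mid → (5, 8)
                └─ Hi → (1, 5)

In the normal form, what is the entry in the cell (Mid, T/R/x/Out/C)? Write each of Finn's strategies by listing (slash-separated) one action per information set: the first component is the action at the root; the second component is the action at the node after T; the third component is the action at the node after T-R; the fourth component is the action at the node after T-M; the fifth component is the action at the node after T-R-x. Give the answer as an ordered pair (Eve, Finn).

Trace the play path from the root:
  Finn plays T
  Finn plays R at [T]
  Finn plays x at [T-R]
  Finn plays C at [T-R-x]
→ terminal payoff (7, 1).
(Eve's choice at the node after T-M-Stay is never reached on this path, so it doesn't affect the outcome.)

(7, 1)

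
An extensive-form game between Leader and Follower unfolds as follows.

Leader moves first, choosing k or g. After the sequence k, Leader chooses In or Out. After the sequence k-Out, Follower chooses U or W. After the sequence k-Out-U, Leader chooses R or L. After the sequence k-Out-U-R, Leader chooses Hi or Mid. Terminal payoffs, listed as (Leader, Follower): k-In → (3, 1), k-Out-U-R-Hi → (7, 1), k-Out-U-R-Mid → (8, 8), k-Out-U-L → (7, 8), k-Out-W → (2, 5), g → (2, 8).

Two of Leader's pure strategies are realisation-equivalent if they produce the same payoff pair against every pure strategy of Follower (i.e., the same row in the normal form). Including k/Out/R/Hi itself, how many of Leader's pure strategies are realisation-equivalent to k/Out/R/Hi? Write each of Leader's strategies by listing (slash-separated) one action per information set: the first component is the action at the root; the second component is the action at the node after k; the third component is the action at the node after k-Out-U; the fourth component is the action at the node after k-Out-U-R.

1

Row for k/Out/R/Hi (columns U, W): (7,1) (2,5).
Every one of Leader's information sets is on the play path for some reply by Follower when Leader follows k/Out/R/Hi.
Changing the action at any of them therefore changes at least one column, so only k/Out/R/Hi itself gives this row.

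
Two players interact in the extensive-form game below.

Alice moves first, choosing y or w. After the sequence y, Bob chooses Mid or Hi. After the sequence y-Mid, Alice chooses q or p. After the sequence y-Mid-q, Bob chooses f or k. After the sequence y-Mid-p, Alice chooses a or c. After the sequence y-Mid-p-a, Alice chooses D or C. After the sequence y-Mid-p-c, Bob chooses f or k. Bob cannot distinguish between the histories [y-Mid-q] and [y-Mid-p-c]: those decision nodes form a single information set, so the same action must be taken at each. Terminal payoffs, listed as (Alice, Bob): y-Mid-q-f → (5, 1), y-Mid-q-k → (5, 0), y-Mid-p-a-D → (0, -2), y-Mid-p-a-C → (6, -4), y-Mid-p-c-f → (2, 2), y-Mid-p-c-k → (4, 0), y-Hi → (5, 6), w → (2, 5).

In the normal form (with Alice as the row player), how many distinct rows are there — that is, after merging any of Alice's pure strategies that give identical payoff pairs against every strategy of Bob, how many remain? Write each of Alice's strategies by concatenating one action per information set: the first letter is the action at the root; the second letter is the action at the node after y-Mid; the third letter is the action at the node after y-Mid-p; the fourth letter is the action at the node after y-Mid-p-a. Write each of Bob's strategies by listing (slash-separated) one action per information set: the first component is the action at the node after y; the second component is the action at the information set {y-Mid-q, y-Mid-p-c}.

5

Alice has 16 pure strategies: yqaD, yqaC, yqcD, yqcC, ypaD, ypaC, ypcD, ypcC, wqaD, wqaC, wqcD, wqcC, wpaD, wpaC, wpcD, wpcC. Columns: Mid/f, Mid/k, Hi/f, Hi/k.
{yqaD, yqaC, yqcD, yqcC} → row (5,1) (5,0) (5,6) (5,6)
{ypaD} → row (0,-2) (0,-2) (5,6) (5,6)
{ypaC} → row (6,-4) (6,-4) (5,6) (5,6)
{ypcD, ypcC} → row (2,2) (4,0) (5,6) (5,6)
{wqaD, wqaC, wqcD, wqcC, wpaD, wpaC, wpcD, wpcC} → row (2,5) (2,5) (2,5) (2,5)
That's 5 distinct rows out of 16 strategies.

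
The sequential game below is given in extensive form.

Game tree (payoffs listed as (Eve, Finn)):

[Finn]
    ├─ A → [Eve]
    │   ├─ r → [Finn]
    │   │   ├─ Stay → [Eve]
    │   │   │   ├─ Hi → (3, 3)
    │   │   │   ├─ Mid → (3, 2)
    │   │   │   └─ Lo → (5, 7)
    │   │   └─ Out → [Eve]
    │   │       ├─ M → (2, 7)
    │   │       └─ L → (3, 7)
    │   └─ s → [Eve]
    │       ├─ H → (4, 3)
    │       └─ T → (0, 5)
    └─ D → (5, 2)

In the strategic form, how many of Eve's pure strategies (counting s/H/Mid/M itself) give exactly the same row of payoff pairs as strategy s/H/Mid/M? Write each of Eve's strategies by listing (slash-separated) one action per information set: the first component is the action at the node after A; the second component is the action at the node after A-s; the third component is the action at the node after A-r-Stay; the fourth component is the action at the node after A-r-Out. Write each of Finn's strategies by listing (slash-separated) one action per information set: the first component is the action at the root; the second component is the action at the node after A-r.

6

Row for s/H/Mid/M (columns A/Stay, A/Out, D/Stay, D/Out): (4,3) (4,3) (5,2) (5,2).
Under s/H/Mid/M, Eve's choice at the node after A-r-Stay and at the node after A-r-Out can never be reached regardless of what Finn does, so varying those choices leaves every outcome unchanged.
Holding the reachable choices fixed and varying the unreachable ones freely already gives 3 × 2 = 6 equivalent strategies.
No other strategy reproduces this row, so those 6 are the full class: s/H/Hi/M, s/H/Hi/L, s/H/Mid/M, s/H/Mid/L, s/H/Lo/M, s/H/Lo/L.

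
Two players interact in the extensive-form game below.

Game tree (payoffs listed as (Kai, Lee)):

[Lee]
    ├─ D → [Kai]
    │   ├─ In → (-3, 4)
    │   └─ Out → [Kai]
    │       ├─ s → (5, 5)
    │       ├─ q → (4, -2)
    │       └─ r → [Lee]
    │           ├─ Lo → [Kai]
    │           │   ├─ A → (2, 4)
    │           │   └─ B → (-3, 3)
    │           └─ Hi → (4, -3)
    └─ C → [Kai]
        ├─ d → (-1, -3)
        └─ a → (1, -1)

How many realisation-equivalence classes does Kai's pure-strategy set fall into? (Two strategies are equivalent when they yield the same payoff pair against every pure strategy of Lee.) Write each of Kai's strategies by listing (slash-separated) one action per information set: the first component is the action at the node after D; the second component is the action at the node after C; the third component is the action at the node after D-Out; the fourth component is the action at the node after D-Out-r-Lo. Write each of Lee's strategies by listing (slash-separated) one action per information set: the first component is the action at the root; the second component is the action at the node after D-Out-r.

Kai has 24 pure strategies: In/d/s/A, In/d/s/B, In/d/q/A, In/d/q/B, In/d/r/A, In/d/r/B, In/a/s/A, In/a/s/B, In/a/q/A, In/a/q/B, In/a/r/A, In/a/r/B, Out/d/s/A, Out/d/s/B, Out/d/q/A, Out/d/q/B, Out/d/r/A, Out/d/r/B, Out/a/s/A, Out/a/s/B, Out/a/q/A, Out/a/q/B, Out/a/r/A, Out/a/r/B. Columns: D/Lo, D/Hi, C/Lo, C/Hi.
{In/d/s/A, In/d/s/B, In/d/q/A, In/d/q/B, In/d/r/A, In/d/r/B} → row (-3,4) (-3,4) (-1,-3) (-1,-3)
{In/a/s/A, In/a/s/B, In/a/q/A, In/a/q/B, In/a/r/A, In/a/r/B} → row (-3,4) (-3,4) (1,-1) (1,-1)
{Out/d/s/A, Out/d/s/B} → row (5,5) (5,5) (-1,-3) (-1,-3)
{Out/d/q/A, Out/d/q/B} → row (4,-2) (4,-2) (-1,-3) (-1,-3)
{Out/d/r/A} → row (2,4) (4,-3) (-1,-3) (-1,-3)
{Out/d/r/B} → row (-3,3) (4,-3) (-1,-3) (-1,-3)
{Out/a/s/A, Out/a/s/B} → row (5,5) (5,5) (1,-1) (1,-1)
{Out/a/q/A, Out/a/q/B} → row (4,-2) (4,-2) (1,-1) (1,-1)
{Out/a/r/A} → row (2,4) (4,-3) (1,-1) (1,-1)
{Out/a/r/B} → row (-3,3) (4,-3) (1,-1) (1,-1)
That's 10 distinct rows out of 24 strategies.

10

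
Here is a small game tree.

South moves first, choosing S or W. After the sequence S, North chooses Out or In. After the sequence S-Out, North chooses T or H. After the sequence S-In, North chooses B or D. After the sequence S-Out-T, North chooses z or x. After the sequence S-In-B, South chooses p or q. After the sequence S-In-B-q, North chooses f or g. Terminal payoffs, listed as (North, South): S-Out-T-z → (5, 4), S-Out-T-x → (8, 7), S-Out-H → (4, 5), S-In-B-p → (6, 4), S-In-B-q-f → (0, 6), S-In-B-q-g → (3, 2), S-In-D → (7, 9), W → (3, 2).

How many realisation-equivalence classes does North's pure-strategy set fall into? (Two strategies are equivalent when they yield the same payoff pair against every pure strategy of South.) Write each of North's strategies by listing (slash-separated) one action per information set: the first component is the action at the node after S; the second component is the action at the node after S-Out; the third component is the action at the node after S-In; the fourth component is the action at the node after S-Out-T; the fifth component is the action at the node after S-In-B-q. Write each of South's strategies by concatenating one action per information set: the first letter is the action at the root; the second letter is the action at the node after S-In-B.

North has 32 pure strategies: Out/T/B/z/f, Out/T/B/z/g, Out/T/B/x/f, Out/T/B/x/g, Out/T/D/z/f, Out/T/D/z/g, Out/T/D/x/f, Out/T/D/x/g, Out/H/B/z/f, Out/H/B/z/g, Out/H/B/x/f, Out/H/B/x/g, Out/H/D/z/f, Out/H/D/z/g, Out/H/D/x/f, Out/H/D/x/g, In/T/B/z/f, In/T/B/z/g, In/T/B/x/f, In/T/B/x/g, In/T/D/z/f, In/T/D/z/g, In/T/D/x/f, In/T/D/x/g, In/H/B/z/f, In/H/B/z/g, In/H/B/x/f, In/H/B/x/g, In/H/D/z/f, In/H/D/z/g, In/H/D/x/f, In/H/D/x/g. Columns: Sp, Sq, Wp, Wq.
{Out/T/B/z/f, Out/T/B/z/g, Out/T/D/z/f, Out/T/D/z/g} → row (5,4) (5,4) (3,2) (3,2)
{Out/T/B/x/f, Out/T/B/x/g, Out/T/D/x/f, Out/T/D/x/g} → row (8,7) (8,7) (3,2) (3,2)
{Out/H/B/z/f, Out/H/B/z/g, Out/H/B/x/f, Out/H/B/x/g, Out/H/D/z/f, Out/H/D/z/g, Out/H/D/x/f, Out/H/D/x/g} → row (4,5) (4,5) (3,2) (3,2)
{In/T/B/z/f, In/T/B/x/f, In/H/B/z/f, In/H/B/x/f} → row (6,4) (0,6) (3,2) (3,2)
{In/T/B/z/g, In/T/B/x/g, In/H/B/z/g, In/H/B/x/g} → row (6,4) (3,2) (3,2) (3,2)
{In/T/D/z/f, In/T/D/z/g, In/T/D/x/f, In/T/D/x/g, In/H/D/z/f, In/H/D/z/g, In/H/D/x/f, In/H/D/x/g} → row (7,9) (7,9) (3,2) (3,2)
That's 6 distinct rows out of 32 strategies.

6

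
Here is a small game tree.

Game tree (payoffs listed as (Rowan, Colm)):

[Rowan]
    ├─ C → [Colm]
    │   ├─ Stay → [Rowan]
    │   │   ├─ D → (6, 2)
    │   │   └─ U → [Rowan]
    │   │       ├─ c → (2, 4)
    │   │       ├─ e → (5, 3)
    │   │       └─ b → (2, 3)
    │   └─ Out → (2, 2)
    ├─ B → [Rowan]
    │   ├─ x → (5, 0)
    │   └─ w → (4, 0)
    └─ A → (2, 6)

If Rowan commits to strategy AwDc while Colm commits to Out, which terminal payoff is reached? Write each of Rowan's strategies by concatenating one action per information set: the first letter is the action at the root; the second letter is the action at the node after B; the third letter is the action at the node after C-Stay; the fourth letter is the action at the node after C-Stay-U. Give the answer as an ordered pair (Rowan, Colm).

(2, 6)

Trace the play path from the root:
  Rowan plays A
→ terminal payoff (2, 6).
(Rowan's choice at the node after B is never reached on this path, so it doesn't affect the outcome.)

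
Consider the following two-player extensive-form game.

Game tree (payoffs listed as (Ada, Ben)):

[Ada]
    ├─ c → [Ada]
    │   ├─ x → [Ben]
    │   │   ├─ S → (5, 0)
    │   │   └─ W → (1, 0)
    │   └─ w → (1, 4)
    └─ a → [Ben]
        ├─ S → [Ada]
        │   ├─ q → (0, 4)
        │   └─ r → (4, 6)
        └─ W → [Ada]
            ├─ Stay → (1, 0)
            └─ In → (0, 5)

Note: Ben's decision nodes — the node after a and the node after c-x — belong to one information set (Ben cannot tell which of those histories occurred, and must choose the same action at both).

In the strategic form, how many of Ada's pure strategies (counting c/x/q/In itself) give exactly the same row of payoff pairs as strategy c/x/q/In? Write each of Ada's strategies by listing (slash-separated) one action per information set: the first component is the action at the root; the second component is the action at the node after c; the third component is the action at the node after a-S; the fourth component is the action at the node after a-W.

Row for c/x/q/In (columns S, W): (5,0) (1,0).
Under c/x/q/In, Ada's choice at the node after a-S and at the node after a-W can never be reached regardless of what Ben does, so varying those choices leaves every outcome unchanged.
Holding the reachable choices fixed and varying the unreachable ones freely already gives 2 × 2 = 4 equivalent strategies.
No other strategy reproduces this row, so those 4 are the full class: c/x/q/Stay, c/x/q/In, c/x/r/Stay, c/x/r/In.

4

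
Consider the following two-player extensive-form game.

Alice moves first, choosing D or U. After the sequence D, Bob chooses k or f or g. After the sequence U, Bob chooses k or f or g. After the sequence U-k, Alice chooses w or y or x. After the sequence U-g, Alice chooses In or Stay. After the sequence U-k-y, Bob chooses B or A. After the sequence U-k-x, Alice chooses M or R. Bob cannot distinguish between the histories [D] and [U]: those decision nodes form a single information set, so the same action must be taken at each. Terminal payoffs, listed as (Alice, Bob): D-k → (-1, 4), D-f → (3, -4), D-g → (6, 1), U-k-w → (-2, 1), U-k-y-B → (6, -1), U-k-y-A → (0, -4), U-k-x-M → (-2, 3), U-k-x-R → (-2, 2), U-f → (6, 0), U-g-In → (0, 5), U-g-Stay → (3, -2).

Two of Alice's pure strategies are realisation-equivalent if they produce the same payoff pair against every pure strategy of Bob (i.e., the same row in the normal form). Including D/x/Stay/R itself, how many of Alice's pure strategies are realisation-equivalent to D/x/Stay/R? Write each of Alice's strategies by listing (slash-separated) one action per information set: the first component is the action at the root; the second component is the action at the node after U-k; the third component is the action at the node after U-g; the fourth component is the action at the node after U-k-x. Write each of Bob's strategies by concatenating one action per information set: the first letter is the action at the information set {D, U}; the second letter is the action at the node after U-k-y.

Row for D/x/Stay/R (columns kB, kA, fB, fA, gB, gA): (-1,4) (-1,4) (3,-4) (3,-4) (6,1) (6,1).
Under D/x/Stay/R, Alice's choice at the node after U-k and at the node after U-g and at the node after U-k-x can never be reached regardless of what Bob does, so varying those choices leaves every outcome unchanged.
Holding the reachable choices fixed and varying the unreachable ones freely already gives 3 × 2 × 2 = 12 equivalent strategies.
No other strategy reproduces this row, so those 12 are the full class: D/w/In/M, D/w/In/R, D/w/Stay/M, D/w/Stay/R, D/y/In/M, D/y/In/R, D/y/Stay/M, D/y/Stay/R, D/x/In/M, D/x/In/R, D/x/Stay/M, D/x/Stay/R.

12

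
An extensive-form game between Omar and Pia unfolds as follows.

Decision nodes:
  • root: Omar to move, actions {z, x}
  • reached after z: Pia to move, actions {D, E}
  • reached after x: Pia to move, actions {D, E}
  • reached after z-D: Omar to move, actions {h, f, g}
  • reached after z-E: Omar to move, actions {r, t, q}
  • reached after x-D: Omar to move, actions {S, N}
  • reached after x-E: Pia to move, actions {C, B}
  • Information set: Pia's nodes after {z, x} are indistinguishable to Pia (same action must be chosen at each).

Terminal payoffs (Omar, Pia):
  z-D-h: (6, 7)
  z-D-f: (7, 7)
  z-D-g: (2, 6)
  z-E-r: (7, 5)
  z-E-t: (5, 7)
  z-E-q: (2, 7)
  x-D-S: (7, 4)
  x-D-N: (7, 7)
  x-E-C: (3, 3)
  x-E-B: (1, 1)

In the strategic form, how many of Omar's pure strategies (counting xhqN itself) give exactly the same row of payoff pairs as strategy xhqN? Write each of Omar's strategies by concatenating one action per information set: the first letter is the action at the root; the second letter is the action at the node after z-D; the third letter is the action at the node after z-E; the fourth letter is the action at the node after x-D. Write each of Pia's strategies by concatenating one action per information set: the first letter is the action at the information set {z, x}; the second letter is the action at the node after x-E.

9

Row for xhqN (columns DC, DB, EC, EB): (7,7) (7,7) (3,3) (1,1).
Under xhqN, Omar's choice at the node after z-D and at the node after z-E can never be reached regardless of what Pia does, so varying those choices leaves every outcome unchanged.
Holding the reachable choices fixed and varying the unreachable ones freely already gives 3 × 3 = 9 equivalent strategies.
No other strategy reproduces this row, so those 9 are the full class: xhrN, xhtN, xhqN, xfrN, xftN, xfqN, xgrN, xgtN, xgqN.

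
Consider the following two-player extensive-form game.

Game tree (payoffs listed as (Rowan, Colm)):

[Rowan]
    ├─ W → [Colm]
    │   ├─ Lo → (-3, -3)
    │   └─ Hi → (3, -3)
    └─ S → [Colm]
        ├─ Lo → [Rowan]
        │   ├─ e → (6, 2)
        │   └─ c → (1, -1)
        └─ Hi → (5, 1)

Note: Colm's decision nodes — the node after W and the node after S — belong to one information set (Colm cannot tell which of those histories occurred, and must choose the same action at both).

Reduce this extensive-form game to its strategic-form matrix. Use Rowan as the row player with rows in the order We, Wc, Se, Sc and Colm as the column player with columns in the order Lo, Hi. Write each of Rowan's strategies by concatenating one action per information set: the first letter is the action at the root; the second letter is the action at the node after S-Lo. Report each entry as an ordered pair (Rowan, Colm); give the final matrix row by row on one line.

We: (-3,-3) (3,-3) | Wc: (-3,-3) (3,-3) | Se: (6,2) (5,1) | Sc: (1,-1) (5,1)

Row We: Lo→(-3,-3), Hi→(3,-3)
Row Wc: Lo→(-3,-3), Hi→(3,-3)
Row Se: Lo→(6,2), Hi→(5,1)
Row Sc: Lo→(1,-1), Hi→(5,1)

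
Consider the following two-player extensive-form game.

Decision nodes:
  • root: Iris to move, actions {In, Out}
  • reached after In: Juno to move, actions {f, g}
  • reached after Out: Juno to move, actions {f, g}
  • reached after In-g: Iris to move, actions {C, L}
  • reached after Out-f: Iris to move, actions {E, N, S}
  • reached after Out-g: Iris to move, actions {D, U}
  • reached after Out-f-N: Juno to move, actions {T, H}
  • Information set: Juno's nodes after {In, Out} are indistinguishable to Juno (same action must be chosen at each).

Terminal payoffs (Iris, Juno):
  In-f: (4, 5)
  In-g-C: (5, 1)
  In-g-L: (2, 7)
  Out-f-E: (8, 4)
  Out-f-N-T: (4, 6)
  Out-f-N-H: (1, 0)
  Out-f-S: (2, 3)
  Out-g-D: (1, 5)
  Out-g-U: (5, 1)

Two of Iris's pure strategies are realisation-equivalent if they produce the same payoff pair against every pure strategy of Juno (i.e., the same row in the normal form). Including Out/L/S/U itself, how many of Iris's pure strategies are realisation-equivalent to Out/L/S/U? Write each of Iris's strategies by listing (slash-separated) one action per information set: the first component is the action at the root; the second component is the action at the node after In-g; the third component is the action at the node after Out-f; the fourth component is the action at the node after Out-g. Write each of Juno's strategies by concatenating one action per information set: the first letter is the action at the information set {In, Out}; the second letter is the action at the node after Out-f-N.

Row for Out/L/S/U (columns fT, fH, gT, gH): (2,3) (2,3) (5,1) (5,1).
Under Out/L/S/U, Iris's choice at the node after In-g can never be reached regardless of what Juno does, so varying those choices leaves every outcome unchanged.
Holding the reachable choices fixed and varying the unreachable one freely already gives 2 equivalent strategies.
No other strategy reproduces this row, so those 2 are the full class: Out/C/S/U, Out/L/S/U.

2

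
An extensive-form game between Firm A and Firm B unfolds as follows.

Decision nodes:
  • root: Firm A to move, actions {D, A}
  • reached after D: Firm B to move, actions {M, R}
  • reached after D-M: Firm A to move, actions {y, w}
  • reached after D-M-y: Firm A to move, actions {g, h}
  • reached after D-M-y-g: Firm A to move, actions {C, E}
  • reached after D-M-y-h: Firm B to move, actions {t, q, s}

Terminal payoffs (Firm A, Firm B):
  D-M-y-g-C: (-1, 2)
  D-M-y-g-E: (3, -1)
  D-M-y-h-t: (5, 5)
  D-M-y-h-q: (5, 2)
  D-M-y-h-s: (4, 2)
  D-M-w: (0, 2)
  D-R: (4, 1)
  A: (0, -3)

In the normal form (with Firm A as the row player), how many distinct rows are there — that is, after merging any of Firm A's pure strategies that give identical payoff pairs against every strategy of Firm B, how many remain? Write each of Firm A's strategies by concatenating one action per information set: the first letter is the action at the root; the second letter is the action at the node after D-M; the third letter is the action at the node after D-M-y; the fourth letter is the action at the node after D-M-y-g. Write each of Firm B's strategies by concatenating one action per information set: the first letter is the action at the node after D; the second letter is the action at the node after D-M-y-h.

5

Firm A has 16 pure strategies: DygC, DygE, DyhC, DyhE, DwgC, DwgE, DwhC, DwhE, AygC, AygE, AyhC, AyhE, AwgC, AwgE, AwhC, AwhE. Columns: Mt, Mq, Ms, Rt, Rq, Rs.
{DygC} → row (-1,2) (-1,2) (-1,2) (4,1) (4,1) (4,1)
{DygE} → row (3,-1) (3,-1) (3,-1) (4,1) (4,1) (4,1)
{DyhC, DyhE} → row (5,5) (5,2) (4,2) (4,1) (4,1) (4,1)
{DwgC, DwgE, DwhC, DwhE} → row (0,2) (0,2) (0,2) (4,1) (4,1) (4,1)
{AygC, AygE, AyhC, AyhE, AwgC, AwgE, AwhC, AwhE} → row (0,-3) (0,-3) (0,-3) (0,-3) (0,-3) (0,-3)
That's 5 distinct rows out of 16 strategies.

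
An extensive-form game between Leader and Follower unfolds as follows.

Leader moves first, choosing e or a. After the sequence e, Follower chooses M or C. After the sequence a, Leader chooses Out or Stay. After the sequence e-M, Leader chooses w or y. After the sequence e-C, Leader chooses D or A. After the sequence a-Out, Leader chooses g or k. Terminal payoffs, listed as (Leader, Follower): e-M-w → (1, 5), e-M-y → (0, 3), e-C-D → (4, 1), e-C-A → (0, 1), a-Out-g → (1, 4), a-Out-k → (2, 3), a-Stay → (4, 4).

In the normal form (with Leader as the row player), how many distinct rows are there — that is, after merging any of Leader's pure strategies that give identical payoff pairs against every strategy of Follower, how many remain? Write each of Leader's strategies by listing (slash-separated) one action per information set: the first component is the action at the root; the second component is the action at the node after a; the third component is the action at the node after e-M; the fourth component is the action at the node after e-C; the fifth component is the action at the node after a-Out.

7

Leader has 32 pure strategies: e/Out/w/D/g, e/Out/w/D/k, e/Out/w/A/g, e/Out/w/A/k, e/Out/y/D/g, e/Out/y/D/k, e/Out/y/A/g, e/Out/y/A/k, e/Stay/w/D/g, e/Stay/w/D/k, e/Stay/w/A/g, e/Stay/w/A/k, e/Stay/y/D/g, e/Stay/y/D/k, e/Stay/y/A/g, e/Stay/y/A/k, a/Out/w/D/g, a/Out/w/D/k, a/Out/w/A/g, a/Out/w/A/k, a/Out/y/D/g, a/Out/y/D/k, a/Out/y/A/g, a/Out/y/A/k, a/Stay/w/D/g, a/Stay/w/D/k, a/Stay/w/A/g, a/Stay/w/A/k, a/Stay/y/D/g, a/Stay/y/D/k, a/Stay/y/A/g, a/Stay/y/A/k. Columns: M, C.
{e/Out/w/D/g, e/Out/w/D/k, e/Stay/w/D/g, e/Stay/w/D/k} → row (1,5) (4,1)
{e/Out/w/A/g, e/Out/w/A/k, e/Stay/w/A/g, e/Stay/w/A/k} → row (1,5) (0,1)
{e/Out/y/D/g, e/Out/y/D/k, e/Stay/y/D/g, e/Stay/y/D/k} → row (0,3) (4,1)
{e/Out/y/A/g, e/Out/y/A/k, e/Stay/y/A/g, e/Stay/y/A/k} → row (0,3) (0,1)
{a/Out/w/D/g, a/Out/w/A/g, a/Out/y/D/g, a/Out/y/A/g} → row (1,4) (1,4)
{a/Out/w/D/k, a/Out/w/A/k, a/Out/y/D/k, a/Out/y/A/k} → row (2,3) (2,3)
{a/Stay/w/D/g, a/Stay/w/D/k, a/Stay/w/A/g, a/Stay/w/A/k, a/Stay/y/D/g, a/Stay/y/D/k, a/Stay/y/A/g, a/Stay/y/A/k} → row (4,4) (4,4)
That's 7 distinct rows out of 32 strategies.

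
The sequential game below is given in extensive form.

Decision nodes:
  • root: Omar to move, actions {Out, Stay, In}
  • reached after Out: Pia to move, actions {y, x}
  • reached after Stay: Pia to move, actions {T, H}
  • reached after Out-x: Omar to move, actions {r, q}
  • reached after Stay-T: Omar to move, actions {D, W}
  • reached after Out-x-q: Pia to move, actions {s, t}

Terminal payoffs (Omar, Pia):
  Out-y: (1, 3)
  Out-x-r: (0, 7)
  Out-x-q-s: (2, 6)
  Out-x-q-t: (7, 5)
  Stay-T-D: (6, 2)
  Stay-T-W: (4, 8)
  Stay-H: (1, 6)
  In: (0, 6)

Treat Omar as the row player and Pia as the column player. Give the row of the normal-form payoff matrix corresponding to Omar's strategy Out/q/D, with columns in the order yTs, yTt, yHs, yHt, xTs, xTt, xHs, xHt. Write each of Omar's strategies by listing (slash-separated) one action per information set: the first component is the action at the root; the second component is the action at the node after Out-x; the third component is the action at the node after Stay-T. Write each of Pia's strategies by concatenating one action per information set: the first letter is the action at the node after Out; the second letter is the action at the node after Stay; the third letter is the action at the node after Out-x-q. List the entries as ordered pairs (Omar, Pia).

vs yTs: Omar plays Out → Pia plays y at [Out] → (1, 3)
vs yTt: Omar plays Out → Pia plays y at [Out] → (1, 3)
vs yHs: Omar plays Out → Pia plays y at [Out] → (1, 3)
vs yHt: Omar plays Out → Pia plays y at [Out] → (1, 3)
vs xTs: Omar plays Out → Pia plays x at [Out] → Omar plays q at [Out-x] → Pia plays s at [Out-x-q] → (2, 6)
vs xTt: Omar plays Out → Pia plays x at [Out] → Omar plays q at [Out-x] → Pia plays t at [Out-x-q] → (7, 5)
vs xHs: Omar plays Out → Pia plays x at [Out] → Omar plays q at [Out-x] → Pia plays s at [Out-x-q] → (2, 6)
vs xHt: Omar plays Out → Pia plays x at [Out] → Omar plays q at [Out-x] → Pia plays t at [Out-x-q] → (7, 5)

(1,3) (1,3) (1,3) (1,3) (2,6) (7,5) (2,6) (7,5)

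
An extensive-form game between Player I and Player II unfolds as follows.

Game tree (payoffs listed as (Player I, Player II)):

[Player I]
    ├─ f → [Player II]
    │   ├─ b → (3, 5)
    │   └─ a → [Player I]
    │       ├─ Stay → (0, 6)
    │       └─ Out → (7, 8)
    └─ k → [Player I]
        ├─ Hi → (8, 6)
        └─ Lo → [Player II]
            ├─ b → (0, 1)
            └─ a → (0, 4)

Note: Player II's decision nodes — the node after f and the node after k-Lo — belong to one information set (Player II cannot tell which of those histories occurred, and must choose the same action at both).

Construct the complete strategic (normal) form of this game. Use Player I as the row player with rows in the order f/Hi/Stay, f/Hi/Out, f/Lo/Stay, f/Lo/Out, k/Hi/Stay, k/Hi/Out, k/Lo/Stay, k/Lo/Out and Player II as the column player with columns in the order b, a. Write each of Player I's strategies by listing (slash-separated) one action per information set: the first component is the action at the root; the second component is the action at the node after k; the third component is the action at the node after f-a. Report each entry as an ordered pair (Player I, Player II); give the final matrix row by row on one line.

                 b        a
f/Hi/Stay    (3,5)    (0,6)
 f/Hi/Out    (3,5)    (7,8)
f/Lo/Stay    (3,5)    (0,6)
 f/Lo/Out    (3,5)    (7,8)
k/Hi/Stay    (8,6)    (8,6)
 k/Hi/Out    (8,6)    (8,6)
k/Lo/Stay    (0,1)    (0,4)
 k/Lo/Out    (0,1)    (0,4)

f/Hi/Stay: (3,5) (0,6) | f/Hi/Out: (3,5) (7,8) | f/Lo/Stay: (3,5) (0,6) | f/Lo/Out: (3,5) (7,8) | k/Hi/Stay: (8,6) (8,6) | k/Hi/Out: (8,6) (8,6) | k/Lo/Stay: (0,1) (0,4) | k/Lo/Out: (0,1) (0,4)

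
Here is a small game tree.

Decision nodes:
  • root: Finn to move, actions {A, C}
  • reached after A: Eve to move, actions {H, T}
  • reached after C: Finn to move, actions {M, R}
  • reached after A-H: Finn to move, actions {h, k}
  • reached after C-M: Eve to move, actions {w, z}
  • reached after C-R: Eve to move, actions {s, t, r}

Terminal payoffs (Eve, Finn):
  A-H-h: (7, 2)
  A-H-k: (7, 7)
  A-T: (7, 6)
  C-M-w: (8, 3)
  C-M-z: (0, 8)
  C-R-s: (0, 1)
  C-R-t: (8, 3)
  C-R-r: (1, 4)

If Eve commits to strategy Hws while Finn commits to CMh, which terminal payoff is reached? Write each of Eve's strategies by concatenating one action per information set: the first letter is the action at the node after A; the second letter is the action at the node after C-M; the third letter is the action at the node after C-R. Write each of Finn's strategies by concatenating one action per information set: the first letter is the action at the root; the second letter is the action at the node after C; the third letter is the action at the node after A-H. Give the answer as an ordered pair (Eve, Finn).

Trace the play path from the root:
  Finn plays C
  Finn plays M at [C]
  Eve plays w at [C-M]
→ terminal payoff (8, 3).
(Eve's choice at the node after A is never reached on this path, so it doesn't affect the outcome.)

(8, 3)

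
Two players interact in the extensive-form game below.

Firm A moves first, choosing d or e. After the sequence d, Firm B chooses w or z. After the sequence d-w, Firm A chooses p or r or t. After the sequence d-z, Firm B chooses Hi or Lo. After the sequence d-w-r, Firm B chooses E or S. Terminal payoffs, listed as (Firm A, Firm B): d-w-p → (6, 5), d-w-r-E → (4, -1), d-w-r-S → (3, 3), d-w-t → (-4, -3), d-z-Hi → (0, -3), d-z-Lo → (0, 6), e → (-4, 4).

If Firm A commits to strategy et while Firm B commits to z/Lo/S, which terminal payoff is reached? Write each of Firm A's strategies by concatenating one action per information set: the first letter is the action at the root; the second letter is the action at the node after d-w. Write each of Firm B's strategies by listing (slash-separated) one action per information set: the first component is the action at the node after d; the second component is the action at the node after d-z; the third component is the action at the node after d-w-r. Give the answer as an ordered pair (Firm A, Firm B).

(-4, 4)

Trace the play path from the root:
  Firm A plays e
→ terminal payoff (-4, 4).
(Firm A's choice at the node after d-w is never reached on this path, so it doesn't affect the outcome.)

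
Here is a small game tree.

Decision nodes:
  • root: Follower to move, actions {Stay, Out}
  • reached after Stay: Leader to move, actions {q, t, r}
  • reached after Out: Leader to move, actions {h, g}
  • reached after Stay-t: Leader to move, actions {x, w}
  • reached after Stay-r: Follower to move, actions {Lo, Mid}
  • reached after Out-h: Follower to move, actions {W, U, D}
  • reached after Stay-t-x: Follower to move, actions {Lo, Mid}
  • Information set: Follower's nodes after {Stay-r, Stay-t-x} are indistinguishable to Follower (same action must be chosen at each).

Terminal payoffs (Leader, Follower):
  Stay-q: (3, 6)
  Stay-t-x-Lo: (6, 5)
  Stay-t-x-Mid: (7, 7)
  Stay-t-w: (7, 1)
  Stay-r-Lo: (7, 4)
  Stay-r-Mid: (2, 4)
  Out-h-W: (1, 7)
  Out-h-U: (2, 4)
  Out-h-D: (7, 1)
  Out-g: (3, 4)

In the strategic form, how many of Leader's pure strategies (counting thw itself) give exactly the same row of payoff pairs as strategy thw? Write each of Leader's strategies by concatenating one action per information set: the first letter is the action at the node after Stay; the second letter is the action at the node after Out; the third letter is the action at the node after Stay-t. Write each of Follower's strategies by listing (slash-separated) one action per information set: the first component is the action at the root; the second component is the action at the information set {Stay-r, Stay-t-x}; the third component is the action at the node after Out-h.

Row for thw (columns Stay/Lo/W, Stay/Lo/U, Stay/Lo/D, Stay/Mid/W, Stay/Mid/U, Stay/Mid/D, Out/Lo/W, Out/Lo/U, Out/Lo/D, Out/Mid/W, Out/Mid/U, Out/Mid/D): (7,1) (7,1) (7,1) (7,1) (7,1) (7,1) (1,7) (2,4) (7,1) (1,7) (2,4) (7,1).
Every one of Leader's information sets is on the play path for some reply by Follower when Leader follows thw.
Changing the action at any of them therefore changes at least one column, so only thw itself gives this row.

1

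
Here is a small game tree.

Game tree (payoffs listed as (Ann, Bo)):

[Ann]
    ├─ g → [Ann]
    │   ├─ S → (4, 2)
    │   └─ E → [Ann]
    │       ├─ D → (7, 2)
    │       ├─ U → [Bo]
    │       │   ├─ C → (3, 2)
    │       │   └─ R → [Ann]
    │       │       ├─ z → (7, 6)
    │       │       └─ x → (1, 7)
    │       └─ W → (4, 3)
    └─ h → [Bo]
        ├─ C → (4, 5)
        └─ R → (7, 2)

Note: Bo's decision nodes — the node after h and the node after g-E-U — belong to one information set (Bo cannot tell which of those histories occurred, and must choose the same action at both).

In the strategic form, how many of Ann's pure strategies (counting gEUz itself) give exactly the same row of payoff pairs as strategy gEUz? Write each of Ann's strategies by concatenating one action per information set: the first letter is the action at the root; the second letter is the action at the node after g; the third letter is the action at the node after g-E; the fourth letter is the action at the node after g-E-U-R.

1

Row for gEUz (columns C, R): (3,2) (7,6).
Every one of Ann's information sets is on the play path for some reply by Bo when Ann follows gEUz.
Changing the action at any of them therefore changes at least one column, so only gEUz itself gives this row.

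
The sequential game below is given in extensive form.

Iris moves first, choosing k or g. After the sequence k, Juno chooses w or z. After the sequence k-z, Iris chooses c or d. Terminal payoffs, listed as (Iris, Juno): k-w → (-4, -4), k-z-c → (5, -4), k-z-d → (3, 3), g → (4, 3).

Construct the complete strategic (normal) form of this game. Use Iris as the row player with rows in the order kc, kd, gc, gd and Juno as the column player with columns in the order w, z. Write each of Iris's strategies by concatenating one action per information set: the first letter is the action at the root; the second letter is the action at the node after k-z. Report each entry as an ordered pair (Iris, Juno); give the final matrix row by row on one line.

            w        z
  kc  (-4,-4)   (5,-4)
  kd  (-4,-4)    (3,3)
  gc    (4,3)    (4,3)
  gd    (4,3)    (4,3)

kc: (-4,-4) (5,-4) | kd: (-4,-4) (3,3) | gc: (4,3) (4,3) | gd: (4,3) (4,3)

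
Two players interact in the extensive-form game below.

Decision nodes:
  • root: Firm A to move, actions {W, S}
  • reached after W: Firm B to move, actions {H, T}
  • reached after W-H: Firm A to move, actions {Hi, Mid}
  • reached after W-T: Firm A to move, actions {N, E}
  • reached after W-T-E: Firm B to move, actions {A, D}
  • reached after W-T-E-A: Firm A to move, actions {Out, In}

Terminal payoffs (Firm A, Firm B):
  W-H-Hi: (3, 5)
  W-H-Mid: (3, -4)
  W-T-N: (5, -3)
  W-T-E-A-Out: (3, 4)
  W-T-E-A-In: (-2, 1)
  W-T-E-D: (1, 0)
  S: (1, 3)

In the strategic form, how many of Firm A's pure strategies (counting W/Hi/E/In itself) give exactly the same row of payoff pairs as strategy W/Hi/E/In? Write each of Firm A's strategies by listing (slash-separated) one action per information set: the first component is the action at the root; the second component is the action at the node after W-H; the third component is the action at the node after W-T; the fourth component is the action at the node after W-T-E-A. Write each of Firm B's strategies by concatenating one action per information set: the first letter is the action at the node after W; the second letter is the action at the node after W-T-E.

Row for W/Hi/E/In (columns HA, HD, TA, TD): (3,5) (3,5) (-2,1) (1,0).
Every one of Firm A's information sets is on the play path for some reply by Firm B when Firm A follows W/Hi/E/In.
Changing the action at any of them therefore changes at least one column, so only W/Hi/E/In itself gives this row.

1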